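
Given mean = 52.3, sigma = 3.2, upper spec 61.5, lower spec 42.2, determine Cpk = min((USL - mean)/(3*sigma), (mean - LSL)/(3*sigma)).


Cpu = (61.5 - 52.3) / (3 * 3.2) = 0.96
Cpl = (52.3 - 42.2) / (3 * 3.2) = 1.05
Cpk = min(0.96, 1.05) = 0.96

0.96


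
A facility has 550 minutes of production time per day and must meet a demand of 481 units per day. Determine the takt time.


Formula: Takt Time = Available Production Time / Customer Demand
Takt = 550 min/day / 481 units/day
Takt = 1.14 min/unit

1.14 min/unit


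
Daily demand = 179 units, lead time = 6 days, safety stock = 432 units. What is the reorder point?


Formula: ROP = (Daily Demand * Lead Time) + Safety Stock
Demand during lead time = 179 * 6 = 1074 units
ROP = 1074 + 432 = 1506 units

1506 units


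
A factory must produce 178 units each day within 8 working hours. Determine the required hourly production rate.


Formula: Production Rate = Daily Demand / Available Hours
Rate = 178 units/day / 8 hours/day
Rate = 22.3 units/hour

22.3 units/hour


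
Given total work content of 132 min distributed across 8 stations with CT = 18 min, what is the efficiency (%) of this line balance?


Formula: Efficiency = Sum of Task Times / (N_stations * CT) * 100
Total station capacity = 8 stations * 18 min = 144 min
Efficiency = 132 / 144 * 100 = 91.7%

91.7%


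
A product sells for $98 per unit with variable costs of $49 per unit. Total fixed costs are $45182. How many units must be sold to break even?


Formula: BEQ = Fixed Costs / (Price - Variable Cost)
Contribution margin = $98 - $49 = $49/unit
BEQ = ceil($45182 / $49/unit) = ceil(922.08) = 923 units

923 units


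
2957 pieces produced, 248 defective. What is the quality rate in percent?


Formula: Quality Rate = Good Pieces / Total Pieces * 100
Good pieces = 2957 - 248 = 2709
QR = 2709 / 2957 * 100 = 91.6%

91.6%


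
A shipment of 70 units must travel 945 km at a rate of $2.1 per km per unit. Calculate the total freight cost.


TC = dist * cost * units = 945 * 2.1 * 70 = $138915.00

$138915.00


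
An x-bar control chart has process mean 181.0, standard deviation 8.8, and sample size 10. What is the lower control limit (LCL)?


LCL = 181.0 - 3 * 8.8 / sqrt(10)

172.65


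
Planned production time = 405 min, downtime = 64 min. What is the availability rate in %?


Formula: Availability = (Planned Time - Downtime) / Planned Time * 100
Uptime = 405 - 64 = 341 min
Availability = 341 / 405 * 100 = 84.2%

84.2%


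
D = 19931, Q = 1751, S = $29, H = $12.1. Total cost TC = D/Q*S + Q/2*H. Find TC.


TC = 19931/1751 * 29 + 1751/2 * 12.1

$10923.65


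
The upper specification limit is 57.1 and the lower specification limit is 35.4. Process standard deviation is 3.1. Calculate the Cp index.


Cp = (57.1 - 35.4) / (6 * 3.1)

1.17


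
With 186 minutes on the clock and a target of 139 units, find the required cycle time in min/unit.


Formula: CT = Available Time / Number of Units
CT = 186 min / 139 units
CT = 1.34 min/unit

1.34 min/unit


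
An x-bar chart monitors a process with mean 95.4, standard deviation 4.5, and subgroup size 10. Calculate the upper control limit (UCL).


UCL = 95.4 + 3 * 4.5 / sqrt(10)

99.67


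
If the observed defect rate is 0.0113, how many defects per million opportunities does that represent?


DPMO = defect_rate * 1000000 = 0.0113 * 1000000

11300


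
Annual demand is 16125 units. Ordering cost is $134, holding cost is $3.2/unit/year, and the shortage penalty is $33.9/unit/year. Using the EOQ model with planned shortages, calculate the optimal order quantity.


Formula: EOQ* = sqrt(2DS/H) * sqrt((H+P)/P)
Base EOQ = sqrt(2*16125*134/3.2) = 1162.1 units
Correction = sqrt((3.2+33.9)/33.9) = 1.04613
EOQ* = 1162.1 * 1.04613 = 1215.7 units

1215.7 units


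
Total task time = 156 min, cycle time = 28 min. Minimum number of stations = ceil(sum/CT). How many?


Formula: N_min = ceil(Sum of Task Times / Cycle Time)
N_min = ceil(156 min / 28 min) = ceil(5.5714)
N_min = 6 stations

6


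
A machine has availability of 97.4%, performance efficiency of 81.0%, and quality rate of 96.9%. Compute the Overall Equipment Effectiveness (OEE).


Formula: OEE = Availability * Performance * Quality / 10000
A * P = 97.4% * 81.0% / 100 = 78.89%
OEE = 78.89% * 96.9% / 100 = 76.4%

76.4%


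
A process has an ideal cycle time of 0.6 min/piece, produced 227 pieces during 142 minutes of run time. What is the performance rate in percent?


Formula: Performance = (Ideal CT * Total Count) / Run Time * 100
Ideal output time = 0.6 * 227 = 136.2 min
Performance = 136.2 / 142 * 100 = 95.9%

95.9%


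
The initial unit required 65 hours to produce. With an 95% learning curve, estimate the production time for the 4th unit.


Formula: T_n = T_1 * (learning_rate)^(log2(n)) where learning_rate = rate/100
Doublings = log2(4) = 2
T_n = 65 * 0.95^2
T_n = 65 * 0.9025 = 58.7 hours

58.7 hours


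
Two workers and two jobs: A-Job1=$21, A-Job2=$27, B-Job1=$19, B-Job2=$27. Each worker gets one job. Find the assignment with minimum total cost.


Option 1: A->1 + B->2 = $21 + $27 = $48
Option 2: A->2 + B->1 = $27 + $19 = $46
Min cost = min($48, $46) = $46

$46


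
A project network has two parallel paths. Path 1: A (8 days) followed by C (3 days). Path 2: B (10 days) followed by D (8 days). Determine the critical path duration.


Path 1 = 8 + 3 = 11 days
Path 2 = 10 + 8 = 18 days
Duration = max(11, 18) = 18 days

18 days


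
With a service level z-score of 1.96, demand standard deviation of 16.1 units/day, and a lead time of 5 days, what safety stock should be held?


Formula: SS = z * sigma_d * sqrt(LT)
sqrt(LT) = sqrt(5) = 2.2361
SS = 1.96 * 16.1 * 2.2361
SS = 70.6 units

70.6 units


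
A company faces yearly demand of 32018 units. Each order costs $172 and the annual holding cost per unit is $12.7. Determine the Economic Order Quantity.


Formula: EOQ = sqrt(2 * D * S / H)
Numerator: 2 * 32018 * 172 = 11014192
2DS/H = 11014192 / 12.7 = 867259.2
EOQ = sqrt(867259.2) = 931.3 units

931.3 units


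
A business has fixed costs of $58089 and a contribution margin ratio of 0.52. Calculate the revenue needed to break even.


Formula: BER = Fixed Costs / Contribution Margin Ratio
BER = $58089 / 0.52
BER = $111709.62 (to the nearest cent)

$111709.62


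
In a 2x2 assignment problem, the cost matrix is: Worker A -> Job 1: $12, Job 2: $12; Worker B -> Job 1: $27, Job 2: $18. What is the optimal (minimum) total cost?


Option 1: A->1 + B->2 = $12 + $18 = $30
Option 2: A->2 + B->1 = $12 + $27 = $39
Min cost = min($30, $39) = $30

$30


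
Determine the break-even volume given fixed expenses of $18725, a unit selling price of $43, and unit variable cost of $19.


Formula: BEQ = Fixed Costs / (Price - Variable Cost)
Contribution margin = $43 - $19 = $24/unit
BEQ = ceil($18725 / $24/unit) = ceil(780.21) = 781 units

781 units


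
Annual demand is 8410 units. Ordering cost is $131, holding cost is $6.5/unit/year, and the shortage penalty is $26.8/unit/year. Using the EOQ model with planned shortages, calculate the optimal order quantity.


Formula: EOQ* = sqrt(2DS/H) * sqrt((H+P)/P)
Base EOQ = sqrt(2*8410*131/6.5) = 582.23 units
Correction = sqrt((6.5+26.8)/26.8) = 1.11469
EOQ* = 582.23 * 1.11469 = 649.0 units

649.0 units


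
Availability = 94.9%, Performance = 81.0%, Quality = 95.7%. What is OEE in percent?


Formula: OEE = Availability * Performance * Quality / 10000
A * P = 94.9% * 81.0% / 100 = 76.87%
OEE = 76.87% * 95.7% / 100 = 73.6%

73.6%


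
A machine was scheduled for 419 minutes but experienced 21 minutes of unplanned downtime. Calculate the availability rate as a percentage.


Formula: Availability = (Planned Time - Downtime) / Planned Time * 100
Uptime = 419 - 21 = 398 min
Availability = 398 / 419 * 100 = 95.0%

95.0%


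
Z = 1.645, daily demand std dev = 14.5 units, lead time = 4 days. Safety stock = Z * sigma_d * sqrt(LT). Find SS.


Formula: SS = z * sigma_d * sqrt(LT)
sqrt(LT) = sqrt(4) = 2.0
SS = 1.645 * 14.5 * 2.0
SS = 47.7 units

47.7 units


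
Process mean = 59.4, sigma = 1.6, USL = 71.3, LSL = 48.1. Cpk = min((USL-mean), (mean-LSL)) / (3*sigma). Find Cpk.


Cpu = (71.3 - 59.4) / (3 * 1.6) = 2.48
Cpl = (59.4 - 48.1) / (3 * 1.6) = 2.35
Cpk = min(2.48, 2.35) = 2.35

2.35


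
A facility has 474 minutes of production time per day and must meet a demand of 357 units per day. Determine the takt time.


Formula: Takt Time = Available Production Time / Customer Demand
Takt = 474 min/day / 357 units/day
Takt = 1.33 min/unit

1.33 min/unit


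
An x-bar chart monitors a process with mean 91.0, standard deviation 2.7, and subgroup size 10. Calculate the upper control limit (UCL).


UCL = 91.0 + 3 * 2.7 / sqrt(10)

93.56


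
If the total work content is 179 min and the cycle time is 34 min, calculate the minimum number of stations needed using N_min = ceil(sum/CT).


Formula: N_min = ceil(Sum of Task Times / Cycle Time)
N_min = ceil(179 min / 34 min) = ceil(5.2647)
N_min = 6 stations

6


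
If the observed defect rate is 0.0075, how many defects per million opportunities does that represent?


DPMO = defect_rate * 1000000 = 0.0075 * 1000000

7500


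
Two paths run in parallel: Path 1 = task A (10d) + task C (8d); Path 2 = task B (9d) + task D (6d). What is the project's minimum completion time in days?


Path 1 = 10 + 8 = 18 days
Path 2 = 9 + 6 = 15 days
Duration = max(18, 15) = 18 days

18 days


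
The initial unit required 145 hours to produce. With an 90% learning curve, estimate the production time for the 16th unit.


Formula: T_n = T_1 * (learning_rate)^(log2(n)) where learning_rate = rate/100
Doublings = log2(16) = 4
T_n = 145 * 0.9^4
T_n = 145 * 0.6561 = 95.1 hours

95.1 hours


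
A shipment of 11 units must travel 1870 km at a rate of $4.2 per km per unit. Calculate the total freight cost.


TC = dist * cost * units = 1870 * 4.2 * 11 = $86394.00

$86394.00


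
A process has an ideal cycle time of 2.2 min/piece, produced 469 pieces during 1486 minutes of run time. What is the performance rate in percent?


Formula: Performance = (Ideal CT * Total Count) / Run Time * 100
Ideal output time = 2.2 * 469 = 1031.8 min
Performance = 1031.8 / 1486 * 100 = 69.4%

69.4%


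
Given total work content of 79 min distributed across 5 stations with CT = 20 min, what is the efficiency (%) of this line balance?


Formula: Efficiency = Sum of Task Times / (N_stations * CT) * 100
Total station capacity = 5 stations * 20 min = 100 min
Efficiency = 79 / 100 * 100 = 79.0%

79.0%


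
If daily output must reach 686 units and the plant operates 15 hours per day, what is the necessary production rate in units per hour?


Formula: Production Rate = Daily Demand / Available Hours
Rate = 686 units/day / 15 hours/day
Rate = 45.7 units/hour

45.7 units/hour


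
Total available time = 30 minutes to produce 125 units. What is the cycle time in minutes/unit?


Formula: CT = Available Time / Number of Units
CT = 30 min / 125 units
CT = 0.24 min/unit

0.24 min/unit


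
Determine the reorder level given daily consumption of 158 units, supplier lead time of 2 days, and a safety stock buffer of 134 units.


Formula: ROP = (Daily Demand * Lead Time) + Safety Stock
Demand during lead time = 158 * 2 = 316 units
ROP = 316 + 134 = 450 units

450 units


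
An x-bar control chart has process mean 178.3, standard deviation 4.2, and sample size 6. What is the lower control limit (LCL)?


LCL = 178.3 - 3 * 4.2 / sqrt(6)

173.16


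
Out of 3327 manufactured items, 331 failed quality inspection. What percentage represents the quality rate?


Formula: Quality Rate = Good Pieces / Total Pieces * 100
Good pieces = 3327 - 331 = 2996
QR = 2996 / 3327 * 100 = 90.1%

90.1%


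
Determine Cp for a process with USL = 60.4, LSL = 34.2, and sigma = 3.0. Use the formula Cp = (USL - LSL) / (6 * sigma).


Cp = (60.4 - 34.2) / (6 * 3.0)

1.46


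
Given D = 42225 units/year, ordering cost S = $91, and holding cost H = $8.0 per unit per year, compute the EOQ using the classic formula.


Formula: EOQ = sqrt(2 * D * S / H)
Numerator: 2 * 42225 * 91 = 7684950
2DS/H = 7684950 / 8.0 = 960618.8
EOQ = sqrt(960618.8) = 980.1 units

980.1 units


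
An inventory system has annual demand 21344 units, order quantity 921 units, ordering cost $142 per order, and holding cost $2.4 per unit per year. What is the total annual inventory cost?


TC = 21344/921 * 142 + 921/2 * 2.4

$4396.02


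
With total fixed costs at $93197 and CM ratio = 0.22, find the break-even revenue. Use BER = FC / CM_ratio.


Formula: BER = Fixed Costs / Contribution Margin Ratio
BER = $93197 / 0.22
BER = $423622.73 (to the nearest cent)

$423622.73


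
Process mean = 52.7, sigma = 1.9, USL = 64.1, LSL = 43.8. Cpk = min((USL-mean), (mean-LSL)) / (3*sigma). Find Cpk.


Cpu = (64.1 - 52.7) / (3 * 1.9) = 2.0
Cpl = (52.7 - 43.8) / (3 * 1.9) = 1.56
Cpk = min(2.0, 1.56) = 1.56

1.56


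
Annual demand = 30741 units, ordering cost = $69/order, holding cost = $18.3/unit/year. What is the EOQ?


Formula: EOQ = sqrt(2 * D * S / H)
Numerator: 2 * 30741 * 69 = 4242258
2DS/H = 4242258 / 18.3 = 231817.4
EOQ = sqrt(231817.4) = 481.5 units

481.5 units


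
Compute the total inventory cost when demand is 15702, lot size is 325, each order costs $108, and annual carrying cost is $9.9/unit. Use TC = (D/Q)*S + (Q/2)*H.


TC = 15702/325 * 108 + 325/2 * 9.9

$6826.65


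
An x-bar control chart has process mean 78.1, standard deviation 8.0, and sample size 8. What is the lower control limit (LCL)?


LCL = 78.1 - 3 * 8.0 / sqrt(8)

69.61


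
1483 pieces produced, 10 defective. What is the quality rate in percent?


Formula: Quality Rate = Good Pieces / Total Pieces * 100
Good pieces = 1483 - 10 = 1473
QR = 1473 / 1483 * 100 = 99.3%

99.3%


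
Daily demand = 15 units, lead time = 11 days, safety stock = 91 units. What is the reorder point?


Formula: ROP = (Daily Demand * Lead Time) + Safety Stock
Demand during lead time = 15 * 11 = 165 units
ROP = 165 + 91 = 256 units

256 units


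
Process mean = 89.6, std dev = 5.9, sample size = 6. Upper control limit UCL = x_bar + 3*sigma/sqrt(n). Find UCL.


UCL = 89.6 + 3 * 5.9 / sqrt(6)

96.83


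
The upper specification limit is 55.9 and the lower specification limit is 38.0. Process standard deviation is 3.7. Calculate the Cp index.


Cp = (55.9 - 38.0) / (6 * 3.7)

0.81


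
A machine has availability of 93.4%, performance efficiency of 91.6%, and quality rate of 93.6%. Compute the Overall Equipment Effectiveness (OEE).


Formula: OEE = Availability * Performance * Quality / 10000
A * P = 93.4% * 91.6% / 100 = 85.55%
OEE = 85.55% * 93.6% / 100 = 80.1%

80.1%


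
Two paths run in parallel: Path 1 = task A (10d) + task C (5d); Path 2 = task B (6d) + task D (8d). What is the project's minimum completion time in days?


Path 1 = 10 + 5 = 15 days
Path 2 = 6 + 8 = 14 days
Duration = max(15, 14) = 15 days

15 days


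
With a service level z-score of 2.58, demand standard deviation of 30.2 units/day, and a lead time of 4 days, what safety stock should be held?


Formula: SS = z * sigma_d * sqrt(LT)
sqrt(LT) = sqrt(4) = 2.0
SS = 2.58 * 30.2 * 2.0
SS = 155.8 units

155.8 units


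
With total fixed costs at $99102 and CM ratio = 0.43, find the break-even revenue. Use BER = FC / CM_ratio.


Formula: BER = Fixed Costs / Contribution Margin Ratio
BER = $99102 / 0.43
BER = $230469.77 (to the nearest cent)

$230469.77


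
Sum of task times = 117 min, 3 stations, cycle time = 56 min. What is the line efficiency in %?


Formula: Efficiency = Sum of Task Times / (N_stations * CT) * 100
Total station capacity = 3 stations * 56 min = 168 min
Efficiency = 117 / 168 * 100 = 69.6%

69.6%


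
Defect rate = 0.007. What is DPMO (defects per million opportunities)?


DPMO = defect_rate * 1000000 = 0.007 * 1000000

7000


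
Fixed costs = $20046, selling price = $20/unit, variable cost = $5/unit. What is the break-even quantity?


Formula: BEQ = Fixed Costs / (Price - Variable Cost)
Contribution margin = $20 - $5 = $15/unit
BEQ = ceil($20046 / $15/unit) = ceil(1336.4) = 1337 units

1337 units


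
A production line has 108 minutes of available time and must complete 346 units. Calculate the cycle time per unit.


Formula: CT = Available Time / Number of Units
CT = 108 min / 346 units
CT = 0.31 min/unit

0.31 min/unit


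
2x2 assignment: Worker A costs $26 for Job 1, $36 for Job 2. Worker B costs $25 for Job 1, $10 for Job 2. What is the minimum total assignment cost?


Option 1: A->1 + B->2 = $26 + $10 = $36
Option 2: A->2 + B->1 = $36 + $25 = $61
Min cost = min($36, $61) = $36

$36


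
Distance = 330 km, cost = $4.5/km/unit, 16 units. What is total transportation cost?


TC = dist * cost * units = 330 * 4.5 * 16 = $23760.00

$23760.00


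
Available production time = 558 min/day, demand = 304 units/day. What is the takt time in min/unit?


Formula: Takt Time = Available Production Time / Customer Demand
Takt = 558 min/day / 304 units/day
Takt = 1.84 min/unit

1.84 min/unit


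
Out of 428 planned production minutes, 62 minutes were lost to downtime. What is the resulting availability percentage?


Formula: Availability = (Planned Time - Downtime) / Planned Time * 100
Uptime = 428 - 62 = 366 min
Availability = 366 / 428 * 100 = 85.5%

85.5%


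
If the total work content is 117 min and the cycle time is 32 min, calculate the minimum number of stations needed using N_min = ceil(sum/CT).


Formula: N_min = ceil(Sum of Task Times / Cycle Time)
N_min = ceil(117 min / 32 min) = ceil(3.6562)
N_min = 4 stations

4


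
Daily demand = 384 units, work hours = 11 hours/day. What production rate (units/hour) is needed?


Formula: Production Rate = Daily Demand / Available Hours
Rate = 384 units/day / 11 hours/day
Rate = 34.9 units/hour

34.9 units/hour


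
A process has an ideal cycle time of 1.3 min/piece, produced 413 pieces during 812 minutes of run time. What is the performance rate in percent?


Formula: Performance = (Ideal CT * Total Count) / Run Time * 100
Ideal output time = 1.3 * 413 = 536.9 min
Performance = 536.9 / 812 * 100 = 66.1%

66.1%


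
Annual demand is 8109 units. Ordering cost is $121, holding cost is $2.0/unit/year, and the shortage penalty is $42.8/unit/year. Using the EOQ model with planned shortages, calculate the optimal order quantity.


Formula: EOQ* = sqrt(2DS/H) * sqrt((H+P)/P)
Base EOQ = sqrt(2*8109*121/2.0) = 990.55 units
Correction = sqrt((2.0+42.8)/42.8) = 1.0231
EOQ* = 990.55 * 1.0231 = 1013.4 units

1013.4 units


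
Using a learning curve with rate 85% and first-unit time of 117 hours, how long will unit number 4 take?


Formula: T_n = T_1 * (learning_rate)^(log2(n)) where learning_rate = rate/100
Doublings = log2(4) = 2
T_n = 117 * 0.85^2
T_n = 117 * 0.7225 = 84.5 hours

84.5 hours


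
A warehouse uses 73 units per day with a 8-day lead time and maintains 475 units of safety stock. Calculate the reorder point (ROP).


Formula: ROP = (Daily Demand * Lead Time) + Safety Stock
Demand during lead time = 73 * 8 = 584 units
ROP = 584 + 475 = 1059 units

1059 units


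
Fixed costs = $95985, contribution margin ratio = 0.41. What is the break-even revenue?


Formula: BER = Fixed Costs / Contribution Margin Ratio
BER = $95985 / 0.41
BER = $234109.76 (to the nearest cent)

$234109.76


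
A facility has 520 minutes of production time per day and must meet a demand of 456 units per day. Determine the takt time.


Formula: Takt Time = Available Production Time / Customer Demand
Takt = 520 min/day / 456 units/day
Takt = 1.14 min/unit

1.14 min/unit


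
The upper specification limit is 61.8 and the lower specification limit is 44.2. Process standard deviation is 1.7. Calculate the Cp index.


Cp = (61.8 - 44.2) / (6 * 1.7)

1.73


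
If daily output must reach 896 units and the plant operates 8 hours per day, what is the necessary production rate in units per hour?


Formula: Production Rate = Daily Demand / Available Hours
Rate = 896 units/day / 8 hours/day
Rate = 112.0 units/hour

112.0 units/hour


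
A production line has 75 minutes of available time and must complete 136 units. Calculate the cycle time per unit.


Formula: CT = Available Time / Number of Units
CT = 75 min / 136 units
CT = 0.55 min/unit

0.55 min/unit


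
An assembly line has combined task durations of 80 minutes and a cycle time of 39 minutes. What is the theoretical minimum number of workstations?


Formula: N_min = ceil(Sum of Task Times / Cycle Time)
N_min = ceil(80 min / 39 min) = ceil(2.0513)
N_min = 3 stations

3


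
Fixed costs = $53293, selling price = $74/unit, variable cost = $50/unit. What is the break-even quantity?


Formula: BEQ = Fixed Costs / (Price - Variable Cost)
Contribution margin = $74 - $50 = $24/unit
BEQ = ceil($53293 / $24/unit) = ceil(2220.54) = 2221 units

2221 units


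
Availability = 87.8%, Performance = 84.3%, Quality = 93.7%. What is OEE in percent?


Formula: OEE = Availability * Performance * Quality / 10000
A * P = 87.8% * 84.3% / 100 = 74.02%
OEE = 74.02% * 93.7% / 100 = 69.4%

69.4%


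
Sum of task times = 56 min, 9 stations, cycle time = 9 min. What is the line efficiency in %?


Formula: Efficiency = Sum of Task Times / (N_stations * CT) * 100
Total station capacity = 9 stations * 9 min = 81 min
Efficiency = 56 / 81 * 100 = 69.1%

69.1%


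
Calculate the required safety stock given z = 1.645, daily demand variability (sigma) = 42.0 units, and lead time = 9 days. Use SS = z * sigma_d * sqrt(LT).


Formula: SS = z * sigma_d * sqrt(LT)
sqrt(LT) = sqrt(9) = 3.0
SS = 1.645 * 42.0 * 3.0
SS = 207.3 units

207.3 units


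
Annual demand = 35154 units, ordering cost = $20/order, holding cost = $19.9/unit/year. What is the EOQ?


Formula: EOQ = sqrt(2 * D * S / H)
Numerator: 2 * 35154 * 20 = 1406160
2DS/H = 1406160 / 19.9 = 70661.3
EOQ = sqrt(70661.3) = 265.8 units

265.8 units


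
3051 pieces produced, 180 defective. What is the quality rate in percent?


Formula: Quality Rate = Good Pieces / Total Pieces * 100
Good pieces = 3051 - 180 = 2871
QR = 2871 / 3051 * 100 = 94.1%

94.1%


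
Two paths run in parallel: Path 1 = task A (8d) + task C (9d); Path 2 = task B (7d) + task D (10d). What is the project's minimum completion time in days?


Path 1 = 8 + 9 = 17 days
Path 2 = 7 + 10 = 17 days
Duration = max(17, 17) = 17 days

17 days


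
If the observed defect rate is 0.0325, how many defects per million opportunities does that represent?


DPMO = defect_rate * 1000000 = 0.0325 * 1000000

32500


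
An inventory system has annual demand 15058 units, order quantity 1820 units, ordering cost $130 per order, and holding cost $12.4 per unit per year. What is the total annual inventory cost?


TC = 15058/1820 * 130 + 1820/2 * 12.4

$12359.57


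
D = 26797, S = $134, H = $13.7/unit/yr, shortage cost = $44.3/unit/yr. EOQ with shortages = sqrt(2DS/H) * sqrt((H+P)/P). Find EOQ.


Formula: EOQ* = sqrt(2DS/H) * sqrt((H+P)/P)
Base EOQ = sqrt(2*26797*134/13.7) = 724.02 units
Correction = sqrt((13.7+44.3)/44.3) = 1.14423
EOQ* = 724.02 * 1.14423 = 828.4 units

828.4 units


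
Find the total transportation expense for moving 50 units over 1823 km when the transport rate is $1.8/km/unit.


TC = dist * cost * units = 1823 * 1.8 * 50 = $164070.00

$164070.00


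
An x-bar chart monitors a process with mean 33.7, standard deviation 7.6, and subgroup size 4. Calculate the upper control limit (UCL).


UCL = 33.7 + 3 * 7.6 / sqrt(4)

45.1


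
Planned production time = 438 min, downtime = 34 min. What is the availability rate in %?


Formula: Availability = (Planned Time - Downtime) / Planned Time * 100
Uptime = 438 - 34 = 404 min
Availability = 404 / 438 * 100 = 92.2%

92.2%


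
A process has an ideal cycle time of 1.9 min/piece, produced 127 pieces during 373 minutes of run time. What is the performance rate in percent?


Formula: Performance = (Ideal CT * Total Count) / Run Time * 100
Ideal output time = 1.9 * 127 = 241.3 min
Performance = 241.3 / 373 * 100 = 64.7%

64.7%


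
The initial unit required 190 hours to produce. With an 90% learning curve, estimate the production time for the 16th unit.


Formula: T_n = T_1 * (learning_rate)^(log2(n)) where learning_rate = rate/100
Doublings = log2(16) = 4
T_n = 190 * 0.9^4
T_n = 190 * 0.6561 = 124.7 hours

124.7 hours


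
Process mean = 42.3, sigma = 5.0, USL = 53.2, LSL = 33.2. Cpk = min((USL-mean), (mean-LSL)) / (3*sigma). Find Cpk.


Cpu = (53.2 - 42.3) / (3 * 5.0) = 0.73
Cpl = (42.3 - 33.2) / (3 * 5.0) = 0.61
Cpk = min(0.73, 0.61) = 0.61

0.61


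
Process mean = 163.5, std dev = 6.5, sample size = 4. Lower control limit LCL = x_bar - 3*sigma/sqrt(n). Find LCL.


LCL = 163.5 - 3 * 6.5 / sqrt(4)

153.75


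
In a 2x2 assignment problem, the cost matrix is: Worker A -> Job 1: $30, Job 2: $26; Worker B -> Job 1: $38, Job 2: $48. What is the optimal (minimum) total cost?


Option 1: A->1 + B->2 = $30 + $48 = $78
Option 2: A->2 + B->1 = $26 + $38 = $64
Min cost = min($78, $64) = $64

$64


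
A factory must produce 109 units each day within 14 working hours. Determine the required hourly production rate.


Formula: Production Rate = Daily Demand / Available Hours
Rate = 109 units/day / 14 hours/day
Rate = 7.8 units/hour

7.8 units/hour


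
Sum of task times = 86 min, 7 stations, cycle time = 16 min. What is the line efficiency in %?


Formula: Efficiency = Sum of Task Times / (N_stations * CT) * 100
Total station capacity = 7 stations * 16 min = 112 min
Efficiency = 86 / 112 * 100 = 76.8%

76.8%


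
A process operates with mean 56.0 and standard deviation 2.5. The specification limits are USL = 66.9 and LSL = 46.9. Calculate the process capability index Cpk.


Cpu = (66.9 - 56.0) / (3 * 2.5) = 1.45
Cpl = (56.0 - 46.9) / (3 * 2.5) = 1.21
Cpk = min(1.45, 1.21) = 1.21

1.21


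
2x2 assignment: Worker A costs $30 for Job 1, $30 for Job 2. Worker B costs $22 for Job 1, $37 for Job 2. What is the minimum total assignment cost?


Option 1: A->1 + B->2 = $30 + $37 = $67
Option 2: A->2 + B->1 = $30 + $22 = $52
Min cost = min($67, $52) = $52

$52


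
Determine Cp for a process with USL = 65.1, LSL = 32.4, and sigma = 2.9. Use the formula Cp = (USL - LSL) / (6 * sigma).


Cp = (65.1 - 32.4) / (6 * 2.9)

1.88


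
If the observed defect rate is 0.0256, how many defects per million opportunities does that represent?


DPMO = defect_rate * 1000000 = 0.0256 * 1000000

25600


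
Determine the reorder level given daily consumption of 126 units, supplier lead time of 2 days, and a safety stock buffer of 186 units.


Formula: ROP = (Daily Demand * Lead Time) + Safety Stock
Demand during lead time = 126 * 2 = 252 units
ROP = 252 + 186 = 438 units

438 units


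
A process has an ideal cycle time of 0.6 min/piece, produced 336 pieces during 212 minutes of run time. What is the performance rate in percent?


Formula: Performance = (Ideal CT * Total Count) / Run Time * 100
Ideal output time = 0.6 * 336 = 201.6 min
Performance = 201.6 / 212 * 100 = 95.1%

95.1%


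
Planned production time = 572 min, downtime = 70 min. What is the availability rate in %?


Formula: Availability = (Planned Time - Downtime) / Planned Time * 100
Uptime = 572 - 70 = 502 min
Availability = 502 / 572 * 100 = 87.8%

87.8%


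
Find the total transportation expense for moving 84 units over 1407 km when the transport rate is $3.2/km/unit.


TC = dist * cost * units = 1407 * 3.2 * 84 = $378201.60

$378201.60


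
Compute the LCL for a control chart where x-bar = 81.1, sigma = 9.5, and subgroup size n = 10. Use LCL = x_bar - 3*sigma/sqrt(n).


LCL = 81.1 - 3 * 9.5 / sqrt(10)

72.09


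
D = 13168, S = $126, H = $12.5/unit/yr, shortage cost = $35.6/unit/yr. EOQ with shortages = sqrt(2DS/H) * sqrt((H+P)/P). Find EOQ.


Formula: EOQ* = sqrt(2DS/H) * sqrt((H+P)/P)
Base EOQ = sqrt(2*13168*126/12.5) = 515.23 units
Correction = sqrt((12.5+35.6)/35.6) = 1.16238
EOQ* = 515.23 * 1.16238 = 598.9 units

598.9 units


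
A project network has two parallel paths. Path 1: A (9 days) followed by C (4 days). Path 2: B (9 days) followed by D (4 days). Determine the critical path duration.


Path 1 = 9 + 4 = 13 days
Path 2 = 9 + 4 = 13 days
Duration = max(13, 13) = 13 days

13 days


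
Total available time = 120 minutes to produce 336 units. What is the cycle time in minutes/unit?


Formula: CT = Available Time / Number of Units
CT = 120 min / 336 units
CT = 0.36 min/unit

0.36 min/unit


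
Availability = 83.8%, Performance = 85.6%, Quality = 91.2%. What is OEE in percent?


Formula: OEE = Availability * Performance * Quality / 10000
A * P = 83.8% * 85.6% / 100 = 71.73%
OEE = 71.73% * 91.2% / 100 = 65.4%

65.4%


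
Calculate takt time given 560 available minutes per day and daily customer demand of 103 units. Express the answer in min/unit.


Formula: Takt Time = Available Production Time / Customer Demand
Takt = 560 min/day / 103 units/day
Takt = 5.44 min/unit

5.44 min/unit


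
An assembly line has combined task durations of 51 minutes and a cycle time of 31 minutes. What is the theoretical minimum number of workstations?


Formula: N_min = ceil(Sum of Task Times / Cycle Time)
N_min = ceil(51 min / 31 min) = ceil(1.6452)
N_min = 2 stations

2


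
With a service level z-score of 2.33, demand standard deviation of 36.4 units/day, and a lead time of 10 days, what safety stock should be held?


Formula: SS = z * sigma_d * sqrt(LT)
sqrt(LT) = sqrt(10) = 3.1623
SS = 2.33 * 36.4 * 3.1623
SS = 268.2 units

268.2 units


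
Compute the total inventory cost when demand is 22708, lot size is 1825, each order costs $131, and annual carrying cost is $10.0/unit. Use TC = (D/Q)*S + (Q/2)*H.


TC = 22708/1825 * 131 + 1825/2 * 10.0

$10755.00


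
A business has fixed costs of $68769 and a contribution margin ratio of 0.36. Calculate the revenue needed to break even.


Formula: BER = Fixed Costs / Contribution Margin Ratio
BER = $68769 / 0.36
BER = $191025.00 (to the nearest cent)

$191025.00


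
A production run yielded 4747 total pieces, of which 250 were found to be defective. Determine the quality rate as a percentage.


Formula: Quality Rate = Good Pieces / Total Pieces * 100
Good pieces = 4747 - 250 = 4497
QR = 4497 / 4747 * 100 = 94.7%

94.7%


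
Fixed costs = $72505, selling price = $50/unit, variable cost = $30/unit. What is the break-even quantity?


Formula: BEQ = Fixed Costs / (Price - Variable Cost)
Contribution margin = $50 - $30 = $20/unit
BEQ = ceil($72505 / $20/unit) = ceil(3625.25) = 3626 units

3626 units


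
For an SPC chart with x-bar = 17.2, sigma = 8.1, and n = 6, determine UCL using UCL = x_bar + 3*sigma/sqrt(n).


UCL = 17.2 + 3 * 8.1 / sqrt(6)

27.12


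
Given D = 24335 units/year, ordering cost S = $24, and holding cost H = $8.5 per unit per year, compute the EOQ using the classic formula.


Formula: EOQ = sqrt(2 * D * S / H)
Numerator: 2 * 24335 * 24 = 1168080
2DS/H = 1168080 / 8.5 = 137421.2
EOQ = sqrt(137421.2) = 370.7 units

370.7 units


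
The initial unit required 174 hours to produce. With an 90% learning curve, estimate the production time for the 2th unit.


Formula: T_n = T_1 * (learning_rate)^(log2(n)) where learning_rate = rate/100
Doublings = log2(2) = 1
T_n = 174 * 0.9^1
T_n = 174 * 0.9 = 156.6 hours

156.6 hours


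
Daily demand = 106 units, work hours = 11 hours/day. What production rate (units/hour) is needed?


Formula: Production Rate = Daily Demand / Available Hours
Rate = 106 units/day / 11 hours/day
Rate = 9.6 units/hour

9.6 units/hour


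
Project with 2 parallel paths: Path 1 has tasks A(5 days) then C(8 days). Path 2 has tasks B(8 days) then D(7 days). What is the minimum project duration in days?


Path 1 = 5 + 8 = 13 days
Path 2 = 8 + 7 = 15 days
Duration = max(13, 15) = 15 days

15 days


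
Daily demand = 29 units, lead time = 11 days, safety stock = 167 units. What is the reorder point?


Formula: ROP = (Daily Demand * Lead Time) + Safety Stock
Demand during lead time = 29 * 11 = 319 units
ROP = 319 + 167 = 486 units

486 units


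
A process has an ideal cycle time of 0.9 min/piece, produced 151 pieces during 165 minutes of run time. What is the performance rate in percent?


Formula: Performance = (Ideal CT * Total Count) / Run Time * 100
Ideal output time = 0.9 * 151 = 135.9 min
Performance = 135.9 / 165 * 100 = 82.4%

82.4%


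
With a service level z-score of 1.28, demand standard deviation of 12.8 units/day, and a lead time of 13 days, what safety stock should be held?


Formula: SS = z * sigma_d * sqrt(LT)
sqrt(LT) = sqrt(13) = 3.6056
SS = 1.28 * 12.8 * 3.6056
SS = 59.1 units

59.1 units


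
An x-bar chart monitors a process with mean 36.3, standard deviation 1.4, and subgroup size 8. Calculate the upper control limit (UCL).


UCL = 36.3 + 3 * 1.4 / sqrt(8)

37.78


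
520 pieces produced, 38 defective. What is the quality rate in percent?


Formula: Quality Rate = Good Pieces / Total Pieces * 100
Good pieces = 520 - 38 = 482
QR = 482 / 520 * 100 = 92.7%

92.7%


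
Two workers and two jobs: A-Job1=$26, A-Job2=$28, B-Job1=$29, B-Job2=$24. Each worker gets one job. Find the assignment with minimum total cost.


Option 1: A->1 + B->2 = $26 + $24 = $50
Option 2: A->2 + B->1 = $28 + $29 = $57
Min cost = min($50, $57) = $50

$50


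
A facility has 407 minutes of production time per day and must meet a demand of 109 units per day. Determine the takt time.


Formula: Takt Time = Available Production Time / Customer Demand
Takt = 407 min/day / 109 units/day
Takt = 3.73 min/unit

3.73 min/unit


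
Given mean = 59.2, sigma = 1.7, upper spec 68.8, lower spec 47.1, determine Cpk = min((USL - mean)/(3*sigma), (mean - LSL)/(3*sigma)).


Cpu = (68.8 - 59.2) / (3 * 1.7) = 1.88
Cpl = (59.2 - 47.1) / (3 * 1.7) = 2.37
Cpk = min(1.88, 2.37) = 1.88

1.88


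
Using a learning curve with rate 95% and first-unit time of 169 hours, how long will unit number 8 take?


Formula: T_n = T_1 * (learning_rate)^(log2(n)) where learning_rate = rate/100
Doublings = log2(8) = 3
T_n = 169 * 0.95^3
T_n = 169 * 0.8574 = 144.9 hours

144.9 hours


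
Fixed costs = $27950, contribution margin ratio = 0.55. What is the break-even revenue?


Formula: BER = Fixed Costs / Contribution Margin Ratio
BER = $27950 / 0.55
BER = $50818.18 (to the nearest cent)

$50818.18


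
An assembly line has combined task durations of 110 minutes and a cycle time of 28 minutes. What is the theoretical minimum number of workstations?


Formula: N_min = ceil(Sum of Task Times / Cycle Time)
N_min = ceil(110 min / 28 min) = ceil(3.9286)
N_min = 4 stations

4


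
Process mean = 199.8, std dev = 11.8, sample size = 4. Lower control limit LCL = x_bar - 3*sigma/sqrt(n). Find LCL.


LCL = 199.8 - 3 * 11.8 / sqrt(4)

182.1


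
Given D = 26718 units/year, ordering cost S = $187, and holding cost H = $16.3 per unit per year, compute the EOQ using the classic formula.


Formula: EOQ = sqrt(2 * D * S / H)
Numerator: 2 * 26718 * 187 = 9992532
2DS/H = 9992532 / 16.3 = 613038.8
EOQ = sqrt(613038.8) = 783.0 units

783.0 units


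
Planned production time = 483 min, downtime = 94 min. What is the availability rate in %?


Formula: Availability = (Planned Time - Downtime) / Planned Time * 100
Uptime = 483 - 94 = 389 min
Availability = 389 / 483 * 100 = 80.5%

80.5%


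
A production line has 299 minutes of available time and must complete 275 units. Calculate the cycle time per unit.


Formula: CT = Available Time / Number of Units
CT = 299 min / 275 units
CT = 1.09 min/unit

1.09 min/unit


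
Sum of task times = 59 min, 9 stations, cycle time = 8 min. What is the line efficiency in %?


Formula: Efficiency = Sum of Task Times / (N_stations * CT) * 100
Total station capacity = 9 stations * 8 min = 72 min
Efficiency = 59 / 72 * 100 = 81.9%

81.9%


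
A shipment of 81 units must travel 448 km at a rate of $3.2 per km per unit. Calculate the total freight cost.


TC = dist * cost * units = 448 * 3.2 * 81 = $116121.60

$116121.60


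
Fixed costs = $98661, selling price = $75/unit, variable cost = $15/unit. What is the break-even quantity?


Formula: BEQ = Fixed Costs / (Price - Variable Cost)
Contribution margin = $75 - $15 = $60/unit
BEQ = ceil($98661 / $60/unit) = ceil(1644.35) = 1645 units

1645 units


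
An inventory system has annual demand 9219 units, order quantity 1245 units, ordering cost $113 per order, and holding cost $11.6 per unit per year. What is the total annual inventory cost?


TC = 9219/1245 * 113 + 1245/2 * 11.6

$8057.74


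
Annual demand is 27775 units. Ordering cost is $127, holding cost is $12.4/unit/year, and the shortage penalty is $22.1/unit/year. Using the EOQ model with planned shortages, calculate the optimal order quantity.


Formula: EOQ* = sqrt(2DS/H) * sqrt((H+P)/P)
Base EOQ = sqrt(2*27775*127/12.4) = 754.28 units
Correction = sqrt((12.4+22.1)/22.1) = 1.24943
EOQ* = 754.28 * 1.24943 = 942.4 units

942.4 units


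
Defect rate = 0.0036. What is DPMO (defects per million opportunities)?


DPMO = defect_rate * 1000000 = 0.0036 * 1000000

3600


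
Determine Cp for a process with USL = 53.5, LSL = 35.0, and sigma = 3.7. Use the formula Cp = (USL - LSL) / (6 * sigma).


Cp = (53.5 - 35.0) / (6 * 3.7)

0.83


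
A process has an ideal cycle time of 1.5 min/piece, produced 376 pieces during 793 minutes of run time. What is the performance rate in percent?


Formula: Performance = (Ideal CT * Total Count) / Run Time * 100
Ideal output time = 1.5 * 376 = 564.0 min
Performance = 564.0 / 793 * 100 = 71.1%

71.1%


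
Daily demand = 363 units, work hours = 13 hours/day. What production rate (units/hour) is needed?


Formula: Production Rate = Daily Demand / Available Hours
Rate = 363 units/day / 13 hours/day
Rate = 27.9 units/hour

27.9 units/hour


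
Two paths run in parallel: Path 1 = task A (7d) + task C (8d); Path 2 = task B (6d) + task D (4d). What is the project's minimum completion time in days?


Path 1 = 7 + 8 = 15 days
Path 2 = 6 + 4 = 10 days
Duration = max(15, 10) = 15 days

15 days


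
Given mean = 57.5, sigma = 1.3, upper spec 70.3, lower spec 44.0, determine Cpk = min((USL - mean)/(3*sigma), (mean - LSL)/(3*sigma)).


Cpu = (70.3 - 57.5) / (3 * 1.3) = 3.28
Cpl = (57.5 - 44.0) / (3 * 1.3) = 3.46
Cpk = min(3.28, 3.46) = 3.28

3.28


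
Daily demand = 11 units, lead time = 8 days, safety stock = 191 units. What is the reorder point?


Formula: ROP = (Daily Demand * Lead Time) + Safety Stock
Demand during lead time = 11 * 8 = 88 units
ROP = 88 + 191 = 279 units

279 units


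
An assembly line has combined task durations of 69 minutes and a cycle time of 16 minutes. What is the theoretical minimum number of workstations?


Formula: N_min = ceil(Sum of Task Times / Cycle Time)
N_min = ceil(69 min / 16 min) = ceil(4.3125)
N_min = 5 stations

5


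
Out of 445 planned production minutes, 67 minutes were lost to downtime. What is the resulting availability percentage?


Formula: Availability = (Planned Time - Downtime) / Planned Time * 100
Uptime = 445 - 67 = 378 min
Availability = 378 / 445 * 100 = 84.9%

84.9%


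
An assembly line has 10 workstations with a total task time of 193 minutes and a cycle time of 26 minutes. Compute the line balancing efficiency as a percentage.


Formula: Efficiency = Sum of Task Times / (N_stations * CT) * 100
Total station capacity = 10 stations * 26 min = 260 min
Efficiency = 193 / 260 * 100 = 74.2%

74.2%
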